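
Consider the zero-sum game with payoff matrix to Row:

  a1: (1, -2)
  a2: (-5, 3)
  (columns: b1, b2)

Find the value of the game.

Row minima: a1 → -2, a2 → -5; maximin = -2.
Column maxima: b1 → 1, b2 → 3; minimax = 1.
-2 ≠ 1, so there is no saddle point; optimal play is mixed.
Let Row play a1 with probability p. Expected payoff against b1: 1p + (-5)(1−p) = 6p − 5; against b2: (-2)p + 3(1−p) = −5p + 3.
Setting these equal: 6p − 5 = −5p + 3 ⇒ 11p = 8 ⇒ p = 8/11, and the value is (6)·(8/11) − 5 = -7/11.
For Column: with q = P(b1), equating a1's and a2's payoffs gives 3q − 2 = −8q + 3 ⇒ q = 5/11.

-7/11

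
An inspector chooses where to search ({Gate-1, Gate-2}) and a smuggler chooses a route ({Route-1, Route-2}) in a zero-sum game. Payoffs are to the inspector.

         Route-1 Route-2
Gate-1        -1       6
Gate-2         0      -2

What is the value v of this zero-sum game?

Row minima: Gate-1 → -1, Gate-2 → -2; maximin = -1.
Column maxima: Route-1 → 0, Route-2 → 6; minimax = 0.
-1 ≠ 0, so there is no saddle point; optimal play is mixed.
Let the inspector play Gate-1 with probability p. Expected payoff against Route-1: (-1)p + 0(1−p) = −p; against Route-2: 6p + (-2)(1−p) = 8p − 2.
Setting these equal: −p = 8p − 2 ⇒ −9p = -2 ⇒ p = 2/9, and the value is (-1)·(2/9) = -2/9.
For the smuggler: with q = P(Route-1), equating Gate-1's and Gate-2's payoffs gives −7q + 6 = 2q − 2 ⇒ q = 8/9.

-2/9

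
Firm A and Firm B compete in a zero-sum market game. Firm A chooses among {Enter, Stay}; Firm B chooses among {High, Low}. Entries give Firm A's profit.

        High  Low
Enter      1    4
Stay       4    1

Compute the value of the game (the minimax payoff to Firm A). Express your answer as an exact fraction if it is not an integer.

5/2

Row minima: Enter → 1, Stay → 1; maximin = 1.
Column maxima: High → 4, Low → 4; minimax = 4.
1 ≠ 4, so there is no saddle point; optimal play is mixed.
Let Firm A play Enter with probability p. Expected payoff against High: 1p + 4(1−p) = −3p + 4; against Low: 4p + 1(1−p) = 3p + 1.
Setting these equal: −3p + 4 = 3p + 1 ⇒ −6p = -3 ⇒ p = 1/2, and the value is (-3)·(1/2) + 4 = 5/2.
For Firm B: with q = P(High), equating Enter's and Stay's payoffs gives −3q + 4 = 3q + 1 ⇒ q = 1/2.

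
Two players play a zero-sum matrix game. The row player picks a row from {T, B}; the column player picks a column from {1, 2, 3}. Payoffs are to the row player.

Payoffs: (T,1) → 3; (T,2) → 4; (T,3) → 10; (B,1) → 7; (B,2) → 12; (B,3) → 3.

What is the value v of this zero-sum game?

Row minima: T → 3, B → 3; maximin = 3.
Column maxima: 1 → 7, 2 → 12, 3 → 10; minimax = 7.
3 ≠ 7, so there is no saddle point; optimal play is mixed.
2 is strictly dominated by 1 (it gives the row player strictly more in every row), so the column player never plays it.
On the remaining 2×2 (T, B vs 1, 3):
Let the row player play T with probability p. Expected payoff against 1: 3p + 7(1−p) = −4p + 7; against 3: 10p + 3(1−p) = 7p + 3.
Setting these equal: −4p + 7 = 7p + 3 ⇒ −11p = -4 ⇒ p = 4/11, and the value is (-4)·(4/11) + 7 = 61/11.
For the column player: with q = P(1), equating T's and B's payoffs gives −7q + 10 = 4q + 3 ⇒ q = 7/11.

61/11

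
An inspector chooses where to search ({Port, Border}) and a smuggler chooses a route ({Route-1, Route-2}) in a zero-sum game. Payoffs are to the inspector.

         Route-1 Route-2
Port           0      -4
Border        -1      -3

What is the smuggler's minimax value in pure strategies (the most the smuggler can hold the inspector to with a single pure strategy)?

Column maxima: Route-1 → 0, Route-2 → -3.
The smallest of these is -3.

-3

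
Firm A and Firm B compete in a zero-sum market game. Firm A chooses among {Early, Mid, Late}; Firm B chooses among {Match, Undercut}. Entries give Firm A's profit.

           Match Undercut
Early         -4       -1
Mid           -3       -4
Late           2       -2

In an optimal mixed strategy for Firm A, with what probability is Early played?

Row minima: Early → -4, Mid → -4, Late → -2; maximin = -2.
Column maxima: Match → 2, Undercut → -1; minimax = -1.
-2 ≠ -1, so there is no saddle point; optimal play is mixed.
Mid is strictly dominated by Late, so Firm A never plays it.
On the remaining 2×2 (Early, Late vs Match, Undercut):
Let Firm A play Early with probability p. Expected payoff against Match: (-4)p + 2(1−p) = −6p + 2; against Undercut: (-1)p + (-2)(1−p) = p − 2.
Setting these equal: −6p + 2 = p − 2 ⇒ −7p = -4 ⇒ p = 4/7, and the value is (-6)·(4/7) + 2 = -10/7.
For Firm B: with q = P(Match), equating Early's and Late's payoffs gives −3q − 1 = 4q − 2 ⇒ q = 1/7.

4/7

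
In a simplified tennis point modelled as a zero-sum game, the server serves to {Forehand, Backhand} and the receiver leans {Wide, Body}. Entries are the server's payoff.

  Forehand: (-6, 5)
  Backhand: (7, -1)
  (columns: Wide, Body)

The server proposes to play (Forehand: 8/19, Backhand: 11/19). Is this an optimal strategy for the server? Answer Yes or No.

Against Wide this mix gives (8/19)·(-6) + (11/19)·7 = 29/19.
Against Body this mix gives (8/19)·5 + (11/19)·(-1) = 29/19.
All of the receiver's active replies (Wide, Body) yield 29/19, and no column does worse for the server. The mix makes the receiver indifferent and guarantees 29/19, so it is optimal.

Yes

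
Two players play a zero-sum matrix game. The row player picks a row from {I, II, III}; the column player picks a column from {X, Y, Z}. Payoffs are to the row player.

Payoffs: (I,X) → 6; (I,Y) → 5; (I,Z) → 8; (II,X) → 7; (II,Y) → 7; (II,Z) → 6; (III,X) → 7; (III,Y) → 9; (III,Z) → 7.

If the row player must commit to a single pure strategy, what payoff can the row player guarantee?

7

Row minima: I → 5, II → 6, III → 7.
The best of these is 7.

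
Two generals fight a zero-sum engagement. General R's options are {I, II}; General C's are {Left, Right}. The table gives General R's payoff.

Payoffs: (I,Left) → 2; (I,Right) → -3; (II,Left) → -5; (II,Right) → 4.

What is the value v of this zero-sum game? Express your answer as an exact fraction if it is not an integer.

-1/2

Row minima: I → -3, II → -5; maximin = -3.
Column maxima: Left → 2, Right → 4; minimax = 2.
-3 ≠ 2, so there is no saddle point; optimal play is mixed.
Let General R play I with probability p. Expected payoff against Left: 2p + (-5)(1−p) = 7p − 5; against Right: (-3)p + 4(1−p) = −7p + 4.
Setting these equal: 7p − 5 = −7p + 4 ⇒ 14p = 9 ⇒ p = 9/14, and the value is (7)·(9/14) − 5 = -1/2.
For General C: with q = P(Left), equating I's and II's payoffs gives 5q − 3 = −9q + 4 ⇒ q = 1/2.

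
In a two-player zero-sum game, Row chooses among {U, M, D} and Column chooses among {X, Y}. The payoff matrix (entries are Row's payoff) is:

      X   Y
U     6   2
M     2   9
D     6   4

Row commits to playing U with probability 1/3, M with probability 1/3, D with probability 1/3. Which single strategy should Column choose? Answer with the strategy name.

X

If Column plays X, Row's expected payoff is (1/3)·6 + (1/3)·2 + (1/3)·6 = 14/3.
If Column plays Y, Row's expected payoff is (1/3)·2 + (1/3)·9 + (1/3)·4 = 5.
Column minimizes Row's payoff; the smallest is 14/3, so the best response is X.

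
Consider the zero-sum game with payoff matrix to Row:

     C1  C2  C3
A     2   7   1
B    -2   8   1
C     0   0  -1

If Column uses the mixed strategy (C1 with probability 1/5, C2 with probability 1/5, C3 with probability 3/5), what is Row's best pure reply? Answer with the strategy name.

A

Expected payoff of A: (1/5)·2 + (1/5)·7 + (3/5)·1 = 12/5.
Expected payoff of B: (1/5)·(-2) + (1/5)·8 + (3/5)·1 = 9/5.
Expected payoff of C: (1/5)·0 + (1/5)·0 + (3/5)·(-1) = -3/5.
The largest is 12/5, so Row's best response is A.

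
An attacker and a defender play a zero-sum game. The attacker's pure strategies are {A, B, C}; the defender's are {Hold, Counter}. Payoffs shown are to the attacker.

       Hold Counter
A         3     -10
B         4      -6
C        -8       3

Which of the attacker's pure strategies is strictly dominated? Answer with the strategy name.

B gives a strictly higher payoff than A against every column: 4 > 3, -6 > -10.
So A is strictly dominated and the attacker never plays it.

A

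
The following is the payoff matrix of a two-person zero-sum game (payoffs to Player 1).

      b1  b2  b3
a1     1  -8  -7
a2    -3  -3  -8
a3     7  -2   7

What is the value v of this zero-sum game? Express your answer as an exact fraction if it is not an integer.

-2

Row minima: a1 → -8, a2 → -8, a3 → -2; maximin = -2.
Column maxima: b1 → 7, b2 → -2, b3 → 7; minimax = -2.
Since maximin = minimax = -2, there is a saddle point and the value is -2.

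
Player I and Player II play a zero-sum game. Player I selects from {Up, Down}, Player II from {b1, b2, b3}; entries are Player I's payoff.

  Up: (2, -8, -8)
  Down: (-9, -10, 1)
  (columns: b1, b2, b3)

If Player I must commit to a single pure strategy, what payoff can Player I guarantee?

-8

Row minima: Up → -8, Down → -10.
The best of these is -8.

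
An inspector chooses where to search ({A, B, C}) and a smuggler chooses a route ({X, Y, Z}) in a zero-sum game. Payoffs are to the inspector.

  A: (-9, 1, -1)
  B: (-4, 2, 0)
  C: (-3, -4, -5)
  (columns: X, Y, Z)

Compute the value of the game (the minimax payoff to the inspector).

Row minima: A → -9, B → -4, C → -5; maximin = -4.
Column maxima: X → -3, Y → 2, Z → 0; minimax = -3.
-4 ≠ -3, so there is no saddle point; optimal play is mixed.
A is strictly dominated by B, so the inspector never plays it.
Y is strictly dominated by Z (it gives the inspector strictly more in every row), so the smuggler never plays it.
On the remaining 2×2 (B, C vs X, Z):
Let the inspector play B with probability p. Expected payoff against X: (-4)p + (-3)(1−p) = −p − 3; against Z: 0p + (-5)(1−p) = 5p − 5.
Setting these equal: −p − 3 = 5p − 5 ⇒ −6p = -2 ⇒ p = 1/3, and the value is (-1)·(1/3) − 3 = -10/3.
For the smuggler: with q = P(X), equating B's and C's payoffs gives −4q = 2q − 5 ⇒ q = 5/6.

-10/3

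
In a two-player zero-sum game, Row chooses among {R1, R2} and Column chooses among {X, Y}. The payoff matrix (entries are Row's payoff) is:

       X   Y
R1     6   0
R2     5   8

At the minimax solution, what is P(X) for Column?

Row minima: R1 → 0, R2 → 5; maximin = 5.
Column maxima: X → 6, Y → 8; minimax = 6.
5 ≠ 6, so there is no saddle point; optimal play is mixed.
Let Row play R1 with probability p. Expected payoff against X: 6p + 5(1−p) = p + 5; against Y: 0p + 8(1−p) = −8p + 8.
Setting these equal: p + 5 = −8p + 8 ⇒ 9p = 3 ⇒ p = 1/3, and the value is (1)·(1/3) + 5 = 16/3.
For Column: with q = P(X), equating R1's and R2's payoffs gives 6q = −3q + 8 ⇒ q = 8/9.

8/9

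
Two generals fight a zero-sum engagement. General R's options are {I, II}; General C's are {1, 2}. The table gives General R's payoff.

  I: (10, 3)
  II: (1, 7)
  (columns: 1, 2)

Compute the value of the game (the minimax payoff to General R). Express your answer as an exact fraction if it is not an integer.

Row minima: I → 3, II → 1; maximin = 3.
Column maxima: 1 → 10, 2 → 7; minimax = 7.
3 ≠ 7, so there is no saddle point; optimal play is mixed.
Let General R play I with probability p. Expected payoff against 1: 10p + 1(1−p) = 9p + 1; against 2: 3p + 7(1−p) = −4p + 7.
Setting these equal: 9p + 1 = −4p + 7 ⇒ 13p = 6 ⇒ p = 6/13, and the value is (9)·(6/13) + 1 = 67/13.
For General C: with q = P(1), equating I's and II's payoffs gives 7q + 3 = −6q + 7 ⇒ q = 4/13.

67/13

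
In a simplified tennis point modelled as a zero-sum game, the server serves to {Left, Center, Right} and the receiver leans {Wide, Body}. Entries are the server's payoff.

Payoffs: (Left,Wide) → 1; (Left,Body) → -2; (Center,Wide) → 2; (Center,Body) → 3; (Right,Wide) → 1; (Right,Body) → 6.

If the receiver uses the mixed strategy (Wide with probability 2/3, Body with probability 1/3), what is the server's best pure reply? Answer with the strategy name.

Expected payoff of Left: (2/3)·1 + (1/3)·(-2) = 0.
Expected payoff of Center: (2/3)·2 + (1/3)·3 = 7/3.
Expected payoff of Right: (2/3)·1 + (1/3)·6 = 8/3.
The largest is 8/3, so the server's best response is Right.

Right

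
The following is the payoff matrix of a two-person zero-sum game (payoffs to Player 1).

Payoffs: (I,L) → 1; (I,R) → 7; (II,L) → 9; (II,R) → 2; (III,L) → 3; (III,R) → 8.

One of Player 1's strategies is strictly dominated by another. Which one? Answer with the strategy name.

III gives a strictly higher payoff than I against every column: 3 > 1, 8 > 7.
So I is strictly dominated and Player 1 never plays it.

I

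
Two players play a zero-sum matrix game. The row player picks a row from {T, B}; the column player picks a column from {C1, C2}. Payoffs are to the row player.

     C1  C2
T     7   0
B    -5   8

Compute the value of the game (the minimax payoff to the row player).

Row minima: T → 0, B → -5; maximin = 0.
Column maxima: C1 → 7, C2 → 8; minimax = 7.
0 ≠ 7, so there is no saddle point; optimal play is mixed.
Let the row player play T with probability p. Expected payoff against C1: 7p + (-5)(1−p) = 12p − 5; against C2: 0p + 8(1−p) = −8p + 8.
Setting these equal: 12p − 5 = −8p + 8 ⇒ 20p = 13 ⇒ p = 13/20, and the value is (12)·(13/20) − 5 = 14/5.
For the column player: with q = P(C1), equating T's and B's payoffs gives 7q = −13q + 8 ⇒ q = 2/5.

14/5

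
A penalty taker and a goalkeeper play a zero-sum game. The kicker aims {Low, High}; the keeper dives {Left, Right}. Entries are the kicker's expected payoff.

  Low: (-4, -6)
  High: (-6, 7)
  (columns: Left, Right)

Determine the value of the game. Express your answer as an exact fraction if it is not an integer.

-64/15

Row minima: Low → -6, High → -6; maximin = -6.
Column maxima: Left → -4, Right → 7; minimax = -4.
-6 ≠ -4, so there is no saddle point; optimal play is mixed.
Let the kicker play Low with probability p. Expected payoff against Left: (-4)p + (-6)(1−p) = 2p − 6; against Right: (-6)p + 7(1−p) = −13p + 7.
Setting these equal: 2p − 6 = −13p + 7 ⇒ 15p = 13 ⇒ p = 13/15, and the value is (2)·(13/15) − 6 = -64/15.
For the keeper: with q = P(Left), equating Low's and High's payoffs gives 2q − 6 = −13q + 7 ⇒ q = 13/15.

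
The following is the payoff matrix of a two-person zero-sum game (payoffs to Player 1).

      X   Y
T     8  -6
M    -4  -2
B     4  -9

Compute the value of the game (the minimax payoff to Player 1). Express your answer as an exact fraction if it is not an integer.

Row minima: T → -6, M → -4, B → -9; maximin = -4.
Column maxima: X → 8, Y → -2; minimax = -2.
-4 ≠ -2, so there is no saddle point; optimal play is mixed.
B is strictly dominated by T, so Player 1 never plays it.
On the remaining 2×2 (T, M vs X, Y):
Let Player 1 play T with probability p. Expected payoff against X: 8p + (-4)(1−p) = 12p − 4; against Y: (-6)p + (-2)(1−p) = −4p − 2.
Setting these equal: 12p − 4 = −4p − 2 ⇒ 16p = 2 ⇒ p = 1/8, and the value is (12)·(1/8) − 4 = -5/2.
For Player 2: with q = P(X), equating T's and M's payoffs gives 14q − 6 = −2q − 2 ⇒ q = 1/4.

-5/2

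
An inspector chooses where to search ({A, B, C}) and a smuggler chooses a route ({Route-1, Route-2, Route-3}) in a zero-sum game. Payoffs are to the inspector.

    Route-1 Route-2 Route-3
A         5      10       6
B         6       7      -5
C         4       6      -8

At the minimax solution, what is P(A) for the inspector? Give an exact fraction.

11/12

Row minima: A → 5, B → -5, C → -8; maximin = 5.
Column maxima: Route-1 → 6, Route-2 → 10, Route-3 → 6; minimax = 6.
5 ≠ 6, so there is no saddle point; optimal play is mixed.
C is strictly dominated by A, so the inspector never plays it.
Route-2 is strictly dominated by Route-1 (it gives the inspector strictly more in every row), so the smuggler never plays it.
On the remaining 2×2 (A, B vs Route-1, Route-3):
Let the inspector play A with probability p. Expected payoff against Route-1: 5p + 6(1−p) = −p + 6; against Route-3: 6p + (-5)(1−p) = 11p − 5.
Setting these equal: −p + 6 = 11p − 5 ⇒ −12p = -11 ⇒ p = 11/12, and the value is (-1)·(11/12) + 6 = 61/12.
For the smuggler: with q = P(Route-1), equating A's and B's payoffs gives −q + 6 = 11q − 5 ⇒ q = 11/12.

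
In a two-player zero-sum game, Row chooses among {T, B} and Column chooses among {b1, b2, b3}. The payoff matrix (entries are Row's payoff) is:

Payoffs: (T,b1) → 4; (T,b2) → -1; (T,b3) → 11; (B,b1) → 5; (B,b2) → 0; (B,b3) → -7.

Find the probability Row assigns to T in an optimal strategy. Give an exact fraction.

Row minima: T → -1, B → -7; maximin = -1.
Column maxima: b1 → 5, b2 → 0, b3 → 11; minimax = 0.
-1 ≠ 0, so there is no saddle point; optimal play is mixed.
b1 is strictly dominated by b2 (it gives Row strictly more in every row), so Column never plays it.
On the remaining 2×2 (T, B vs b2, b3):
Let Row play T with probability p. Expected payoff against b2: (-1)p + 0(1−p) = −p; against b3: 11p + (-7)(1−p) = 18p − 7.
Setting these equal: −p = 18p − 7 ⇒ −19p = -7 ⇒ p = 7/19, and the value is (-1)·(7/19) = -7/19.
For Column: with q = P(b2), equating T's and B's payoffs gives −12q + 11 = 7q − 7 ⇒ q = 18/19.

7/19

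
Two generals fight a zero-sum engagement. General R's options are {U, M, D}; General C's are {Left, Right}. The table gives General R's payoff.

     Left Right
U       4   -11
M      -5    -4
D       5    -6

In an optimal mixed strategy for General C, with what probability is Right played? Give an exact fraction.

5/6

Row minima: U → -11, M → -5, D → -6; maximin = -5.
Column maxima: Left → 5, Right → -4; minimax = -4.
-5 ≠ -4, so there is no saddle point; optimal play is mixed.
U is strictly dominated by D, so General R never plays it.
On the remaining 2×2 (M, D vs Left, Right):
Let General R play M with probability p. Expected payoff against Left: (-5)p + 5(1−p) = −10p + 5; against Right: (-4)p + (-6)(1−p) = 2p − 6.
Setting these equal: −10p + 5 = 2p − 6 ⇒ −12p = -11 ⇒ p = 11/12, and the value is (-10)·(11/12) + 5 = -25/6.
For General C: with q = P(Left), equating M's and D's payoffs gives −q − 4 = 11q − 6 ⇒ q = 1/6.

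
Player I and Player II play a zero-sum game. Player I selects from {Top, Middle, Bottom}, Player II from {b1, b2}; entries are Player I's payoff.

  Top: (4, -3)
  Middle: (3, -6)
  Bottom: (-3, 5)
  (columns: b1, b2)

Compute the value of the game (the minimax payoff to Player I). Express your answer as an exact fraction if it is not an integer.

Row minima: Top → -3, Middle → -6, Bottom → -3; maximin = -3.
Column maxima: b1 → 4, b2 → 5; minimax = 4.
-3 ≠ 4, so there is no saddle point; optimal play is mixed.
Middle is strictly dominated by Top, so Player I never plays it.
On the remaining 2×2 (Top, Bottom vs b1, b2):
Let Player I play Top with probability p. Expected payoff against b1: 4p + (-3)(1−p) = 7p − 3; against b2: (-3)p + 5(1−p) = −8p + 5.
Setting these equal: 7p − 3 = −8p + 5 ⇒ 15p = 8 ⇒ p = 8/15, and the value is (7)·(8/15) − 3 = 11/15.
For Player II: with q = P(b1), equating Top's and Bottom's payoffs gives 7q − 3 = −8q + 5 ⇒ q = 8/15.

11/15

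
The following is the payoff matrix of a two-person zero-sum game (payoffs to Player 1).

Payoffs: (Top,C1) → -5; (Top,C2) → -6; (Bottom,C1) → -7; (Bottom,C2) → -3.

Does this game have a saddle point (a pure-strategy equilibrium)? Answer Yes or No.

Row minima: Top → -6, Bottom → -7; maximin = -6.
Column maxima: C1 → -5, C2 → -3; minimax = -5.
-6 ≠ -5, so no pure-strategy equilibrium exists.

No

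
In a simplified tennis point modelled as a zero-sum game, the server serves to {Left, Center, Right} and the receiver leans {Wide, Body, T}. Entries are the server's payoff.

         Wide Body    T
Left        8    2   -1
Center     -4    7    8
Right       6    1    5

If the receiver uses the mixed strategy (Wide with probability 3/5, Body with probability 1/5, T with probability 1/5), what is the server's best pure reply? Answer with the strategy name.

Left

Expected payoff of Left: (3/5)·8 + (1/5)·2 + (1/5)·(-1) = 5.
Expected payoff of Center: (3/5)·(-4) + (1/5)·7 + (1/5)·8 = 3/5.
Expected payoff of Right: (3/5)·6 + (1/5)·1 + (1/5)·5 = 24/5.
The largest is 5, so the server's best response is Left.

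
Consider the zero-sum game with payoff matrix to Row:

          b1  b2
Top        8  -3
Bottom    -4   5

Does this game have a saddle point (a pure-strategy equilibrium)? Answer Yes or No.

No

Row minima: Top → -3, Bottom → -4; maximin = -3.
Column maxima: b1 → 8, b2 → 5; minimax = 5.
-3 ≠ 5, so no pure-strategy equilibrium exists.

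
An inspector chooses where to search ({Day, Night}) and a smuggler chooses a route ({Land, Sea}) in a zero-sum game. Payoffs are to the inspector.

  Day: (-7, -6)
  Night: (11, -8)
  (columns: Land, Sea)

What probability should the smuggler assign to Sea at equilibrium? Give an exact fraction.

Row minima: Day → -7, Night → -8; maximin = -7.
Column maxima: Land → 11, Sea → -6; minimax = -6.
-7 ≠ -6, so there is no saddle point; optimal play is mixed.
Let the inspector play Day with probability p. Expected payoff against Land: (-7)p + 11(1−p) = −18p + 11; against Sea: (-6)p + (-8)(1−p) = 2p − 8.
Setting these equal: −18p + 11 = 2p − 8 ⇒ −20p = -19 ⇒ p = 19/20, and the value is (-18)·(19/20) + 11 = -61/10.
For the smuggler: with q = P(Land), equating Day's and Night's payoffs gives −q − 6 = 19q − 8 ⇒ q = 1/10.

9/10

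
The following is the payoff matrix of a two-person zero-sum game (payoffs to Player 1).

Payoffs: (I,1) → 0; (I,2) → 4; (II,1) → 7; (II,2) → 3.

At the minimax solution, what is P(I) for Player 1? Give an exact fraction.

Row minima: I → 0, II → 3; maximin = 3.
Column maxima: 1 → 7, 2 → 4; minimax = 4.
3 ≠ 4, so there is no saddle point; optimal play is mixed.
Let Player 1 play I with probability p. Expected payoff against 1: 0p + 7(1−p) = −7p + 7; against 2: 4p + 3(1−p) = p + 3.
Setting these equal: −7p + 7 = p + 3 ⇒ −8p = -4 ⇒ p = 1/2, and the value is (-7)·(1/2) + 7 = 7/2.
For Player 2: with q = P(1), equating I's and II's payoffs gives −4q + 4 = 4q + 3 ⇒ q = 1/8.

1/2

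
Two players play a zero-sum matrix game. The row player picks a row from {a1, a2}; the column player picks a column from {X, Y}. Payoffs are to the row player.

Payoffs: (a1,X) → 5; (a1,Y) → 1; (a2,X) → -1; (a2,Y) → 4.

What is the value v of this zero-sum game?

7/3

Row minima: a1 → 1, a2 → -1; maximin = 1.
Column maxima: X → 5, Y → 4; minimax = 4.
1 ≠ 4, so there is no saddle point; optimal play is mixed.
Let the row player play a1 with probability p. Expected payoff against X: 5p + (-1)(1−p) = 6p − 1; against Y: 1p + 4(1−p) = −3p + 4.
Setting these equal: 6p − 1 = −3p + 4 ⇒ 9p = 5 ⇒ p = 5/9, and the value is (6)·(5/9) − 1 = 7/3.
For the column player: with q = P(X), equating a1's and a2's payoffs gives 4q + 1 = −5q + 4 ⇒ q = 1/3.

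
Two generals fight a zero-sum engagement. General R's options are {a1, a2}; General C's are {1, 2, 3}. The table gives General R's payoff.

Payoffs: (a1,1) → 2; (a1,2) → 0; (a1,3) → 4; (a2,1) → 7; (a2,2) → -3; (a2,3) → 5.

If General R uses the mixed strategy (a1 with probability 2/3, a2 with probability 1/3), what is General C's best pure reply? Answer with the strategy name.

If General C plays 1, General R's expected payoff is (2/3)·2 + (1/3)·7 = 11/3.
If General C plays 2, General R's expected payoff is (2/3)·0 + (1/3)·(-3) = -1.
If General C plays 3, General R's expected payoff is (2/3)·4 + (1/3)·5 = 13/3.
General C minimizes General R's payoff; the smallest is -1, so the best response is 2.

2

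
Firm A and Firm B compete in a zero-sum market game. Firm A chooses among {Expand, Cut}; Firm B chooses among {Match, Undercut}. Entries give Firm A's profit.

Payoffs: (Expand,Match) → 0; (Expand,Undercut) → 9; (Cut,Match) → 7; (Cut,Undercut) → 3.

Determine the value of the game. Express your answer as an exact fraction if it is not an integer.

63/13

Row minima: Expand → 0, Cut → 3; maximin = 3.
Column maxima: Match → 7, Undercut → 9; minimax = 7.
3 ≠ 7, so there is no saddle point; optimal play is mixed.
Let Firm A play Expand with probability p. Expected payoff against Match: 0p + 7(1−p) = −7p + 7; against Undercut: 9p + 3(1−p) = 6p + 3.
Setting these equal: −7p + 7 = 6p + 3 ⇒ −13p = -4 ⇒ p = 4/13, and the value is (-7)·(4/13) + 7 = 63/13.
For Firm B: with q = P(Match), equating Expand's and Cut's payoffs gives −9q + 9 = 4q + 3 ⇒ q = 6/13.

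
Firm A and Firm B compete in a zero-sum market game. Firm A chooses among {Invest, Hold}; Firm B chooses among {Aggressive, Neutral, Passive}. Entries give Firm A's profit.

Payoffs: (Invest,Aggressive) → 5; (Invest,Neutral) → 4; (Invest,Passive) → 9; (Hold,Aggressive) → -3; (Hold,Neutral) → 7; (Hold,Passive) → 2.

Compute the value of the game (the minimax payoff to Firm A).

Row minima: Invest → 4, Hold → -3; maximin = 4.
Column maxima: Aggressive → 5, Neutral → 7, Passive → 9; minimax = 5.
4 ≠ 5, so there is no saddle point; optimal play is mixed.
Passive is strictly dominated by Aggressive (it gives Firm A strictly more in every row), so Firm B never plays it.
On the remaining 2×2 (Invest, Hold vs Aggressive, Neutral):
Let Firm A play Invest with probability p. Expected payoff against Aggressive: 5p + (-3)(1−p) = 8p − 3; against Neutral: 4p + 7(1−p) = −3p + 7.
Setting these equal: 8p − 3 = −3p + 7 ⇒ 11p = 10 ⇒ p = 10/11, and the value is (8)·(10/11) − 3 = 47/11.
For Firm B: with q = P(Aggressive), equating Invest's and Hold's payoffs gives q + 4 = −10q + 7 ⇒ q = 3/11.

47/11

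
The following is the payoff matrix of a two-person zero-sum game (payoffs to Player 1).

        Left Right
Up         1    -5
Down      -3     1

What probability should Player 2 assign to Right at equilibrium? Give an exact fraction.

Row minima: Up → -5, Down → -3; maximin = -3.
Column maxima: Left → 1, Right → 1; minimax = 1.
-3 ≠ 1, so there is no saddle point; optimal play is mixed.
Let Player 1 play Up with probability p. Expected payoff against Left: 1p + (-3)(1−p) = 4p − 3; against Right: (-5)p + 1(1−p) = −6p + 1.
Setting these equal: 4p − 3 = −6p + 1 ⇒ 10p = 4 ⇒ p = 2/5, and the value is (4)·(2/5) − 3 = -7/5.
For Player 2: with q = P(Left), equating Up's and Down's payoffs gives 6q − 5 = −4q + 1 ⇒ q = 3/5.

2/5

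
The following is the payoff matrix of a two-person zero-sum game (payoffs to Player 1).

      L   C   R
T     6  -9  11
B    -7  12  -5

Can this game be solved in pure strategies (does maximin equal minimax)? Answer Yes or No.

No

Row minima: T → -9, B → -7; maximin = -7.
Column maxima: L → 6, C → 12, R → 11; minimax = 6.
-7 ≠ 6, so no pure-strategy equilibrium exists.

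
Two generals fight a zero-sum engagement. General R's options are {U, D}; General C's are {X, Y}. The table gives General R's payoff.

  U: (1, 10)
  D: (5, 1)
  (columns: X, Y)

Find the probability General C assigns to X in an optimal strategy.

9/13

Row minima: U → 1, D → 1; maximin = 1.
Column maxima: X → 5, Y → 10; minimax = 5.
1 ≠ 5, so there is no saddle point; optimal play is mixed.
Let General R play U with probability p. Expected payoff against X: 1p + 5(1−p) = −4p + 5; against Y: 10p + 1(1−p) = 9p + 1.
Setting these equal: −4p + 5 = 9p + 1 ⇒ −13p = -4 ⇒ p = 4/13, and the value is (-4)·(4/13) + 5 = 49/13.
For General C: with q = P(X), equating U's and D's payoffs gives −9q + 10 = 4q + 1 ⇒ q = 9/13.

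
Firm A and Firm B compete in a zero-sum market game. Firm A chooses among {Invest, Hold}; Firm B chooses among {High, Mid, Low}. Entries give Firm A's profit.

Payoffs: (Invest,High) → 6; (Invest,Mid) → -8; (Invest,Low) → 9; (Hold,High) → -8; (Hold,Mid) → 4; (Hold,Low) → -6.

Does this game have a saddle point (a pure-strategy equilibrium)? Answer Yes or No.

No

Row minima: Invest → -8, Hold → -8; maximin = -8.
Column maxima: High → 6, Mid → 4, Low → 9; minimax = 4.
-8 ≠ 4, so no pure-strategy equilibrium exists.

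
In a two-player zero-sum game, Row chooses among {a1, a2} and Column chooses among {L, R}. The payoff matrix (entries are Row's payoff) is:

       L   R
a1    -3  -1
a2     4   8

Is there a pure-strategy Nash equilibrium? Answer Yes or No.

Row minima: a1 → -3, a2 → 4; maximin = 4.
Column maxima: L → 4, R → 8; minimax = 4.
maximin = minimax = 4, so a saddle point exists.

Yes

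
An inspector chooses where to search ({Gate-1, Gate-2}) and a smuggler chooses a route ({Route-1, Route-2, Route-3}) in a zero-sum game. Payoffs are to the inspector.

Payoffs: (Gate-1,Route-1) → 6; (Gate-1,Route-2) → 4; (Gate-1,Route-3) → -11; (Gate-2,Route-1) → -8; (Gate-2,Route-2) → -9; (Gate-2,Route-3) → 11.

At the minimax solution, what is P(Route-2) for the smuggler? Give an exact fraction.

Row minima: Gate-1 → -11, Gate-2 → -9; maximin = -9.
Column maxima: Route-1 → 6, Route-2 → 4, Route-3 → 11; minimax = 4.
-9 ≠ 4, so there is no saddle point; optimal play is mixed.
Route-1 is strictly dominated by Route-2 (it gives the inspector strictly more in every row), so the smuggler never plays it.
On the remaining 2×2 (Gate-1, Gate-2 vs Route-2, Route-3):
Let the inspector play Gate-1 with probability p. Expected payoff against Route-2: 4p + (-9)(1−p) = 13p − 9; against Route-3: (-11)p + 11(1−p) = −22p + 11.
Setting these equal: 13p − 9 = −22p + 11 ⇒ 35p = 20 ⇒ p = 4/7, and the value is (13)·(4/7) − 9 = -11/7.
For the smuggler: with q = P(Route-2), equating Gate-1's and Gate-2's payoffs gives 15q − 11 = −20q + 11 ⇒ q = 22/35.

22/35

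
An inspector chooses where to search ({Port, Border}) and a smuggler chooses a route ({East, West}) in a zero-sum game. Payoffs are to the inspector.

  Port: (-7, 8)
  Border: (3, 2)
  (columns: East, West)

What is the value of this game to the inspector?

19/8

Row minima: Port → -7, Border → 2; maximin = 2.
Column maxima: East → 3, West → 8; minimax = 3.
2 ≠ 3, so there is no saddle point; optimal play is mixed.
Let the inspector play Port with probability p. Expected payoff against East: (-7)p + 3(1−p) = −10p + 3; against West: 8p + 2(1−p) = 6p + 2.
Setting these equal: −10p + 3 = 6p + 2 ⇒ −16p = -1 ⇒ p = 1/16, and the value is (-10)·(1/16) + 3 = 19/8.
For the smuggler: with q = P(East), equating Port's and Border's payoffs gives −15q + 8 = q + 2 ⇒ q = 3/8.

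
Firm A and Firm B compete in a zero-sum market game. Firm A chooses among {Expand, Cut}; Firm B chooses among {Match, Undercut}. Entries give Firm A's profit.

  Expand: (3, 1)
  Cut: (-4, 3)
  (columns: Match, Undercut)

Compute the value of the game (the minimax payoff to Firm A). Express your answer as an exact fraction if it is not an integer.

13/9

Row minima: Expand → 1, Cut → -4; maximin = 1.
Column maxima: Match → 3, Undercut → 3; minimax = 3.
1 ≠ 3, so there is no saddle point; optimal play is mixed.
Let Firm A play Expand with probability p. Expected payoff against Match: 3p + (-4)(1−p) = 7p − 4; against Undercut: 1p + 3(1−p) = −2p + 3.
Setting these equal: 7p − 4 = −2p + 3 ⇒ 9p = 7 ⇒ p = 7/9, and the value is (7)·(7/9) − 4 = 13/9.
For Firm B: with q = P(Match), equating Expand's and Cut's payoffs gives 2q + 1 = −7q + 3 ⇒ q = 2/9.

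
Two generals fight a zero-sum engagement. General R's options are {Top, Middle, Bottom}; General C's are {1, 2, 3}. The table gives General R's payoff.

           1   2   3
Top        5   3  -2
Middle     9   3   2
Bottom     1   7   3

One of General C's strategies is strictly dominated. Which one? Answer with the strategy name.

3 holds General R's payoff strictly below 2 in every row: -2 < 3, 2 < 3, 3 < 7.
So 2 is strictly dominated for General C.

2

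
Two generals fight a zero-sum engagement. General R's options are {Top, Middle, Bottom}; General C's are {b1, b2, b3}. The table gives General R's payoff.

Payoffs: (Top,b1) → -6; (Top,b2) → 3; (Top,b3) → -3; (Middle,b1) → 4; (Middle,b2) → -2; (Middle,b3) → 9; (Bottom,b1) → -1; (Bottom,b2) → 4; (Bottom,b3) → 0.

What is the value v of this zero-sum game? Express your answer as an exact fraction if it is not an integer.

Row minima: Top → -6, Middle → -2, Bottom → -1; maximin = -1.
Column maxima: b1 → 4, b2 → 4, b3 → 9; minimax = 4.
-1 ≠ 4, so there is no saddle point; optimal play is mixed.
Top is strictly dominated by Bottom, so General R never plays it.
b3 is strictly dominated by b1 (it gives General R strictly more in every row), so General C never plays it.
On the remaining 2×2 (Middle, Bottom vs b1, b2):
Let General R play Middle with probability p. Expected payoff against b1: 4p + (-1)(1−p) = 5p − 1; against b2: (-2)p + 4(1−p) = −6p + 4.
Setting these equal: 5p − 1 = −6p + 4 ⇒ 11p = 5 ⇒ p = 5/11, and the value is (5)·(5/11) − 1 = 14/11.
For General C: with q = P(b1), equating Middle's and Bottom's payoffs gives 6q − 2 = −5q + 4 ⇒ q = 6/11.

14/11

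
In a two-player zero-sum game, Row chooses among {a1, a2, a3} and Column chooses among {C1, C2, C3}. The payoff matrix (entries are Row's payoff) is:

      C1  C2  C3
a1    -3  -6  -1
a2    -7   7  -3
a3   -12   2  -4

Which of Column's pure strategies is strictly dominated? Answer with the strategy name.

C1 holds Row's payoff strictly below C3 in every row: -3 < -1, -7 < -3, -12 < -4.
So C3 is strictly dominated for Column.

C3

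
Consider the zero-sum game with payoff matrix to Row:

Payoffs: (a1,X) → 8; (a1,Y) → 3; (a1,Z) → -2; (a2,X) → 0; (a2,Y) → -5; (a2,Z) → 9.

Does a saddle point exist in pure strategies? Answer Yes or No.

No

Row minima: a1 → -2, a2 → -5; maximin = -2.
Column maxima: X → 8, Y → 3, Z → 9; minimax = 3.
-2 ≠ 3, so no pure-strategy equilibrium exists.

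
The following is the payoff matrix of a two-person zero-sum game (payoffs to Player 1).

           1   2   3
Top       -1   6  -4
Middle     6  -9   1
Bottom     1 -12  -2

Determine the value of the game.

-3/2

Row minima: Top → -4, Middle → -9, Bottom → -12; maximin = -4.
Column maxima: 1 → 6, 2 → 6, 3 → 1; minimax = 1.
-4 ≠ 1, so there is no saddle point; optimal play is mixed.
Bottom is strictly dominated by Middle, so Player 1 never plays it.
1 is strictly dominated by 3 (it gives Player 1 strictly more in every row), so Player 2 never plays it.
On the remaining 2×2 (Top, Middle vs 2, 3):
Let Player 1 play Top with probability p. Expected payoff against 2: 6p + (-9)(1−p) = 15p − 9; against 3: (-4)p + 1(1−p) = −5p + 1.
Setting these equal: 15p − 9 = −5p + 1 ⇒ 20p = 10 ⇒ p = 1/2, and the value is (15)·(1/2) − 9 = -3/2.
For Player 2: with q = P(2), equating Top's and Middle's payoffs gives 10q − 4 = −10q + 1 ⇒ q = 1/4.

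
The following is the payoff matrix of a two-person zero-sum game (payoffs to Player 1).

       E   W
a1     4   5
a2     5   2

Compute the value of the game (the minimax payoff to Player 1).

17/4

Row minima: a1 → 4, a2 → 2; maximin = 4.
Column maxima: E → 5, W → 5; minimax = 5.
4 ≠ 5, so there is no saddle point; optimal play is mixed.
Let Player 1 play a1 with probability p. Expected payoff against E: 4p + 5(1−p) = −p + 5; against W: 5p + 2(1−p) = 3p + 2.
Setting these equal: −p + 5 = 3p + 2 ⇒ −4p = -3 ⇒ p = 3/4, and the value is (-1)·(3/4) + 5 = 17/4.
For Player 2: with q = P(E), equating a1's and a2's payoffs gives −q + 5 = 3q + 2 ⇒ q = 3/4.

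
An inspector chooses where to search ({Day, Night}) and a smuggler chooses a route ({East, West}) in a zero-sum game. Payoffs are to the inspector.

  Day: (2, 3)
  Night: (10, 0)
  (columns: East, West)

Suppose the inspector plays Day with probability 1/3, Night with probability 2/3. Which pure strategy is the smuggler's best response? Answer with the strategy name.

West

If the smuggler plays East, the inspector's expected payoff is (1/3)·2 + (2/3)·10 = 22/3.
If the smuggler plays West, the inspector's expected payoff is (1/3)·3 + (2/3)·0 = 1.
The smuggler minimizes the inspector's payoff; the smallest is 1, so the best response is West.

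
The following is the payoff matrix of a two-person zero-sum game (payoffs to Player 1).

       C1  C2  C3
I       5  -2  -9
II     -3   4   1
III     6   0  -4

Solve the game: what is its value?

-3/7

Row minima: I → -9, II → -3, III → -4; maximin = -3.
Column maxima: C1 → 6, C2 → 4, C3 → 1; minimax = 1.
-3 ≠ 1, so there is no saddle point; optimal play is mixed.
I is strictly dominated by III, so Player 1 never plays it.
C2 is strictly dominated by C3 (it gives Player 1 strictly more in every row), so Player 2 never plays it.
On the remaining 2×2 (II, III vs C1, C3):
Let Player 1 play II with probability p. Expected payoff against C1: (-3)p + 6(1−p) = −9p + 6; against C3: 1p + (-4)(1−p) = 5p − 4.
Setting these equal: −9p + 6 = 5p − 4 ⇒ −14p = -10 ⇒ p = 5/7, and the value is (-9)·(5/7) + 6 = -3/7.
For Player 2: with q = P(C1), equating II's and III's payoffs gives −4q + 1 = 10q − 4 ⇒ q = 5/14.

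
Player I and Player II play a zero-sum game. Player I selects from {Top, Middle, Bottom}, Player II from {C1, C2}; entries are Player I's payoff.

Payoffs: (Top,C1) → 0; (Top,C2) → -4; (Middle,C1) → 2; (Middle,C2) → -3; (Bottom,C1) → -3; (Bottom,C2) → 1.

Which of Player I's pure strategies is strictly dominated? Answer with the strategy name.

Middle gives a strictly higher payoff than Top against every column: 2 > 0, -3 > -4.
So Top is strictly dominated and Player I never plays it.

Top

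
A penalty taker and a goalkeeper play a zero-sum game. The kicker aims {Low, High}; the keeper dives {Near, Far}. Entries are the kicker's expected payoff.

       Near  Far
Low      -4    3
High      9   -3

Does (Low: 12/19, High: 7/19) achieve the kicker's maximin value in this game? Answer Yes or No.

Yes

Against Near this mix gives (12/19)·(-4) + (7/19)·9 = 15/19.
Against Far this mix gives (12/19)·3 + (7/19)·(-3) = 15/19.
All of the keeper's active replies (Near, Far) yield 15/19, and no column does worse for the kicker. The mix makes the keeper indifferent and guarantees 15/19, so it is optimal.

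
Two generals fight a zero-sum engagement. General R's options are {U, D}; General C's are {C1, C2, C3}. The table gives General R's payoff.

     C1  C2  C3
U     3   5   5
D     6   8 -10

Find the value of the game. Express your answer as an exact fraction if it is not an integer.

10/3

Row minima: U → 3, D → -10; maximin = 3.
Column maxima: C1 → 6, C2 → 8, C3 → 5; minimax = 5.
3 ≠ 5, so there is no saddle point; optimal play is mixed.
C2 is strictly dominated by C1 (it gives General R strictly more in every row), so General C never plays it.
On the remaining 2×2 (U, D vs C1, C3):
Let General R play U with probability p. Expected payoff against C1: 3p + 6(1−p) = −3p + 6; against C3: 5p + (-10)(1−p) = 15p − 10.
Setting these equal: −3p + 6 = 15p − 10 ⇒ −18p = -16 ⇒ p = 8/9, and the value is (-3)·(8/9) + 6 = 10/3.
For General C: with q = P(C1), equating U's and D's payoffs gives −2q + 5 = 16q − 10 ⇒ q = 5/6.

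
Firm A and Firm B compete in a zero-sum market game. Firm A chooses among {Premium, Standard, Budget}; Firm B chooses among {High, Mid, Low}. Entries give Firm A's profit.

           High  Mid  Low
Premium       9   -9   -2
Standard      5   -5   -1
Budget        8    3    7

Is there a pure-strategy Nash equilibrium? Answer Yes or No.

Yes

Row minima: Premium → -9, Standard → -5, Budget → 3; maximin = 3.
Column maxima: High → 9, Mid → 3, Low → 7; minimax = 3.
maximin = minimax = 3, so a saddle point exists.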